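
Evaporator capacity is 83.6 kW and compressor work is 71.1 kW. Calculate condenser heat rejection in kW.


Q_cond = Q_evap + W
Q_cond = 83.6 + 71.1
Q_cond = 154.7 kW

154.7


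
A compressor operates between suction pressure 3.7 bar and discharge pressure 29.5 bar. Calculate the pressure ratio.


PR = P_high / P_low
PR = 29.5 / 3.7
PR = 7.973

7.973


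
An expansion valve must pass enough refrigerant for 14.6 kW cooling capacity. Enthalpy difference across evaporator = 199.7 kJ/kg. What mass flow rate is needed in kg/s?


m_dot = Q / dh
m_dot = 14.6 / 199.7
m_dot = 0.0731 kg/s

0.0731


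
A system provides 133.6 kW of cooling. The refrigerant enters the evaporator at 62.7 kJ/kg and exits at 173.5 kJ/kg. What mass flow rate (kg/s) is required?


dh = 173.5 - 62.7 = 110.8 kJ/kg
m_dot = Q / dh = 133.6 / 110.8 = 1.2058 kg/s

1.2058


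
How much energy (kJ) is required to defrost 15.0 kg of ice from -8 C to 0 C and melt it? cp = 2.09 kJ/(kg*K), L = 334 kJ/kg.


Sensible heat = cp * dT = 2.09 * 8 = 16.72 kJ/kg
Total per kg = 16.72 + 334 = 350.72 kJ/kg
Q = m * total = 15.0 * 350.72
Q = 5260.8 kJ

5260.8


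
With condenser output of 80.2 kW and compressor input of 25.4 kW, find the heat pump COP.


COP_hp = Q_cond / W
COP_hp = 80.2 / 25.4
COP_hp = 3.157

3.157


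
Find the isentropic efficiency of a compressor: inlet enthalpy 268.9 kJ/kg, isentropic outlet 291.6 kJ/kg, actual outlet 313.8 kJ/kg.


dh_ideal = 291.6 - 268.9 = 22.7 kJ/kg
dh_actual = 313.8 - 268.9 = 44.9 kJ/kg
eta_s = dh_ideal / dh_actual = 22.7 / 44.9
eta_s = 0.5056

0.5056


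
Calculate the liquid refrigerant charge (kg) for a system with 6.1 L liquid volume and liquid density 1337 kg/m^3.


Charge = V * rho / 1000
Charge = 6.1 * 1337 / 1000
Charge = 8.16 kg

8.16


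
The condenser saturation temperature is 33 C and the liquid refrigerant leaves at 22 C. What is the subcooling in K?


Subcooling = T_cond - T_liquid
Subcooling = 33 - 22
Subcooling = 11 K

11


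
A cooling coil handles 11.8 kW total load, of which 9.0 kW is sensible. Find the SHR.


SHR = Q_sensible / Q_total
SHR = 9.0 / 11.8
SHR = 0.763

0.763


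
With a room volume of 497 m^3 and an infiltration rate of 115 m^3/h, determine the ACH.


ACH = flow / volume
ACH = 115 / 497
ACH = 0.231

0.231


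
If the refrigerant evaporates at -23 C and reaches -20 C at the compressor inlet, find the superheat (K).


Superheat = T_suction - T_evap
Superheat = -20 - (-23)
Superheat = 3 K

3


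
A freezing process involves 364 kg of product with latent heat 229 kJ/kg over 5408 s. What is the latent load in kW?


Q_lat = m * h_fg / t
Q_lat = 364 * 229 / 5408
Q_lat = 15.41 kW

15.41


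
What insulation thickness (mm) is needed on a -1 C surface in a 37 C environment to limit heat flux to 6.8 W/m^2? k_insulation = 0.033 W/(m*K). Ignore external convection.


dT = 37 - (-1) = 38 K
thickness = k * dT / q_max * 1000
thickness = 0.033 * 38 / 6.8 * 1000
thickness = 184.4 mm

184.4


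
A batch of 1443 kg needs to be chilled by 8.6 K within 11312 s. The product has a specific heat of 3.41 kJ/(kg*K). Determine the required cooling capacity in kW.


Q = m * cp * dT / t
Q = 1443 * 3.41 * 8.6 / 11312
Q = 3.741 kW

3.741


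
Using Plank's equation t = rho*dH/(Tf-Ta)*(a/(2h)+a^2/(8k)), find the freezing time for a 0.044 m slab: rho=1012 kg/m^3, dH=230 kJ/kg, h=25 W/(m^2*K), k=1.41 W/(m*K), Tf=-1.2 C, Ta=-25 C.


dT = -1.2 - (-25) = 23.8 K
term1 = a/(2h) = 0.044/(2*25) = 0.00088
term2 = a^2/(8k) = 0.044^2/(8*1.41) = 0.0001716312057
t = rho*dH*1000/dT * (term1 + term2)
t = 1012*230*1000/23.8 * (0.00088 + 0.0001716312057)
t = 10285 s

10285


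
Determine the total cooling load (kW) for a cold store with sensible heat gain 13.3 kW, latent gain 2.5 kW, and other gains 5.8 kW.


Q_total = Q_s + Q_l + Q_misc
Q_total = 13.3 + 2.5 + 5.8
Q_total = 21.6 kW

21.6


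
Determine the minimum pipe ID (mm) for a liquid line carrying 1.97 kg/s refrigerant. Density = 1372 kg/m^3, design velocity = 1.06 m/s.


A = m_dot / (rho * v) = 1.97 / (1372 * 1.06) = 0.001354584961 m^2
d = sqrt(4*A/pi) * 1000
d = 41.5 mm

41.5


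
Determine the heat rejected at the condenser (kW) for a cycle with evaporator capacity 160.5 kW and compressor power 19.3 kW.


Q_cond = Q_evap + W
Q_cond = 160.5 + 19.3
Q_cond = 179.8 kW

179.8


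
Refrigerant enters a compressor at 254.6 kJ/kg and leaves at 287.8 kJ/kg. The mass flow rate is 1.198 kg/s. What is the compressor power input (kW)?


dh = 287.8 - 254.6 = 33.2 kJ/kg
W = m_dot * dh = 1.198 * 33.2 = 39.77 kW

39.77


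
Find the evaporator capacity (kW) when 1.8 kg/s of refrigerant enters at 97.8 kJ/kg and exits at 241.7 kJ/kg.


dh = 241.7 - 97.8 = 143.9 kJ/kg
Q_evap = m_dot * dh = 1.8 * 143.9
Q_evap = 259.02 kW

259.02


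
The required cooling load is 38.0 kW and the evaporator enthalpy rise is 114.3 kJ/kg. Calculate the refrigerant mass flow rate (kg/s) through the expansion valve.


m_dot = Q / dh
m_dot = 38.0 / 114.3
m_dot = 0.3325 kg/s

0.3325


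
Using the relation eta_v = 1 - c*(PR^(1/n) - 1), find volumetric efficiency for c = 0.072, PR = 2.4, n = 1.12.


PR^(1/n) = 2.4^(1/1.12) = 2.18511512
eta_v = 1 - 0.072 * (2.18511512 - 1)
eta_v = 0.9147

0.9147


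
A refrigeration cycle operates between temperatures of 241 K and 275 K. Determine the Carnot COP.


dT = 275 - 241 = 34 K
COP_carnot = T_cold / dT = 241 / 34
COP_carnot = 7.088

7.088


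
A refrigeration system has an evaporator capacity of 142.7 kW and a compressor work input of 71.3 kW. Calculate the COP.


COP = Q_evap / W
COP = 142.7 / 71.3
COP = 2.001

2.001


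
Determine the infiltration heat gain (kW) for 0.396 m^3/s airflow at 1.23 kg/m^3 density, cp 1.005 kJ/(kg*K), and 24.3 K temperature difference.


Q = V_dot * rho * cp * dT
Q = 0.396 * 1.23 * 1.005 * 24.3
Q = 11.895 kW

11.895


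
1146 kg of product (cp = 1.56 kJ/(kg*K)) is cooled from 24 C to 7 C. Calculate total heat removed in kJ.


dT = 24 - (7) = 17 K
Q = m * cp * dT = 1146 * 1.56 * 17
Q = 30392 kJ

30392


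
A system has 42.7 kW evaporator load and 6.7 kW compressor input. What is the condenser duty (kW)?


Q_cond = Q_evap + W
Q_cond = 42.7 + 6.7
Q_cond = 49.4 kW

49.4


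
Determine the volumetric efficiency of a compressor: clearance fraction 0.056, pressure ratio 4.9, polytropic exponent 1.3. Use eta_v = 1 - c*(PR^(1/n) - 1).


PR^(1/n) = 4.9^(1/1.3) = 3.39562765
eta_v = 1 - 0.056 * (3.39562765 - 1)
eta_v = 0.8658

0.8658


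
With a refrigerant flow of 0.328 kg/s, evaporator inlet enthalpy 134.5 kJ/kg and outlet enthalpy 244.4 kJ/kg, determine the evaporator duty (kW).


dh = 244.4 - 134.5 = 109.9 kJ/kg
Q_evap = m_dot * dh = 0.328 * 109.9
Q_evap = 36.05 kW

36.05


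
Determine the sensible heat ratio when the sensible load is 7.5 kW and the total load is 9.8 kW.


SHR = Q_sensible / Q_total
SHR = 7.5 / 9.8
SHR = 0.765

0.765


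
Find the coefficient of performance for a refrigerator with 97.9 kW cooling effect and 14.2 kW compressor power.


COP = Q_evap / W
COP = 97.9 / 14.2
COP = 6.894

6.894


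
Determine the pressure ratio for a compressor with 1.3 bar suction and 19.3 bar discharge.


PR = P_high / P_low
PR = 19.3 / 1.3
PR = 14.846

14.846


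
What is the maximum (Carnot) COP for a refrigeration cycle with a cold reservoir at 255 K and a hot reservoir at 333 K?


dT = 333 - 255 = 78 K
COP_carnot = T_cold / dT = 255 / 78
COP_carnot = 3.269

3.269


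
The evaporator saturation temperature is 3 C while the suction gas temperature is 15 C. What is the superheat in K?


Superheat = T_suction - T_evap
Superheat = 15 - (3)
Superheat = 12 K

12


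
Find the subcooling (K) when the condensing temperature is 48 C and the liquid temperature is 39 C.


Subcooling = T_cond - T_liquid
Subcooling = 48 - 39
Subcooling = 9 K

9


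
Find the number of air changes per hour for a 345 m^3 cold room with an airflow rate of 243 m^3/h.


ACH = flow / volume
ACH = 243 / 345
ACH = 0.704

0.704


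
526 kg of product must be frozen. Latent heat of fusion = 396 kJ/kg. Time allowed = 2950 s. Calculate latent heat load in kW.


Q_lat = m * h_fg / t
Q_lat = 526 * 396 / 2950
Q_lat = 70.61 kW

70.61


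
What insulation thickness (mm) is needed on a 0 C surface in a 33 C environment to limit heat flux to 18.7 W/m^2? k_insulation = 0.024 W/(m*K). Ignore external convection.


dT = 33 - (0) = 33 K
thickness = k * dT / q_max * 1000
thickness = 0.024 * 33 / 18.7 * 1000
thickness = 42.4 mm

42.4


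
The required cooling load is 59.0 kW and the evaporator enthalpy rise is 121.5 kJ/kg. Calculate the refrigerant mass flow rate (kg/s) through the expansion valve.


m_dot = Q / dh
m_dot = 59.0 / 121.5
m_dot = 0.4856 kg/s

0.4856


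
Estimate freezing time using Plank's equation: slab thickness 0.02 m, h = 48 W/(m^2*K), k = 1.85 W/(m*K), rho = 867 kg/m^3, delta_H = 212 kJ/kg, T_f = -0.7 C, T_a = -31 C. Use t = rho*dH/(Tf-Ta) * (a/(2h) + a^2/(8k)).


dT = -0.7 - (-31) = 30.3 K
term1 = a/(2h) = 0.02/(2*48) = 0.0002083333333
term2 = a^2/(8k) = 0.02^2/(8*1.85) = 0.00002702702703
t = rho*dH*1000/dT * (term1 + term2)
t = 867*212*1000/30.3 * (0.0002083333333 + 0.00002702702703)
t = 1428 s

1428


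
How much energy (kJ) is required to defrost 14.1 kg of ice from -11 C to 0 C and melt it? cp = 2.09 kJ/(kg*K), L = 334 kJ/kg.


Sensible heat = cp * dT = 2.09 * 11 = 22.99 kJ/kg
Total per kg = 22.99 + 334 = 356.99 kJ/kg
Q = m * total = 14.1 * 356.99
Q = 5033.6 kJ

5033.6


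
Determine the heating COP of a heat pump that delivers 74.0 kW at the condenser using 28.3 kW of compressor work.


COP_hp = Q_cond / W
COP_hp = 74.0 / 28.3
COP_hp = 2.615

2.615


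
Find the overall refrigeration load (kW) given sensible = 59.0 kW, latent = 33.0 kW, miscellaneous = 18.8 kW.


Q_total = Q_s + Q_l + Q_misc
Q_total = 59.0 + 33.0 + 18.8
Q_total = 110.8 kW

110.8


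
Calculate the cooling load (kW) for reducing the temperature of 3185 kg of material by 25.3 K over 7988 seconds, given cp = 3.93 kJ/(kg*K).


Q = m * cp * dT / t
Q = 3185 * 3.93 * 25.3 / 7988
Q = 39.645 kW

39.645


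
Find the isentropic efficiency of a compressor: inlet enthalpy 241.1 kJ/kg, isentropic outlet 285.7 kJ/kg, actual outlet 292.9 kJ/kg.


dh_ideal = 285.7 - 241.1 = 44.6 kJ/kg
dh_actual = 292.9 - 241.1 = 51.8 kJ/kg
eta_s = dh_ideal / dh_actual = 44.6 / 51.8
eta_s = 0.861

0.861


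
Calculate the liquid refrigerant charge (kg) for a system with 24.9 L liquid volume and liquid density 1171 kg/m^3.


Charge = V * rho / 1000
Charge = 24.9 * 1171 / 1000
Charge = 29.16 kg

29.16


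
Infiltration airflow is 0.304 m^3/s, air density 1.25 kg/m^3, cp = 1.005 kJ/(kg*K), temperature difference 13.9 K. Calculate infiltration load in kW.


Q = V_dot * rho * cp * dT
Q = 0.304 * 1.25 * 1.005 * 13.9
Q = 5.308 kW

5.308


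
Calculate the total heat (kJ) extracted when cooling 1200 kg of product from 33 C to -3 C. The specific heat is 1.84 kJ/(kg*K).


dT = 33 - (-3) = 36 K
Q = m * cp * dT = 1200 * 1.84 * 36
Q = 79488 kJ

79488


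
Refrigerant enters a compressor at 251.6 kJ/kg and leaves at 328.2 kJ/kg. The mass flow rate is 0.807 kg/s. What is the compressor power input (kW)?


dh = 328.2 - 251.6 = 76.6 kJ/kg
W = m_dot * dh = 0.807 * 76.6 = 61.82 kW

61.82


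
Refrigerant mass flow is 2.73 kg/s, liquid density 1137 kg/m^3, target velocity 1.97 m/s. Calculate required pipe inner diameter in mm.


A = m_dot / (rho * v) = 2.73 / (1137 * 1.97) = 0.001218809852 m^2
d = sqrt(4*A/pi) * 1000
d = 39.4 mm

39.4


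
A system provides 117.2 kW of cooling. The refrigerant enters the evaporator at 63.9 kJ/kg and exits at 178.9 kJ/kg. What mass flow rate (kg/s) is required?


dh = 178.9 - 63.9 = 115.0 kJ/kg
m_dot = Q / dh = 117.2 / 115.0 = 1.0191 kg/s

1.0191


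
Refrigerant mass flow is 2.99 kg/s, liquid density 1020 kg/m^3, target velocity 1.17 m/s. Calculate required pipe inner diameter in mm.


A = m_dot / (rho * v) = 2.99 / (1020 * 1.17) = 0.002505446623 m^2
d = sqrt(4*A/pi) * 1000
d = 56.5 mm

56.5


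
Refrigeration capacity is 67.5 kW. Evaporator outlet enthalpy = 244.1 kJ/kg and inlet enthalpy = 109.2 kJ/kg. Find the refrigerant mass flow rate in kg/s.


dh = 244.1 - 109.2 = 134.9 kJ/kg
m_dot = Q / dh = 67.5 / 134.9 = 0.5004 kg/s

0.5004


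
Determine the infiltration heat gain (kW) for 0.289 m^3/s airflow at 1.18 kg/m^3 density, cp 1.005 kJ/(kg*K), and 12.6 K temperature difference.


Q = V_dot * rho * cp * dT
Q = 0.289 * 1.18 * 1.005 * 12.6
Q = 4.318 kW

4.318


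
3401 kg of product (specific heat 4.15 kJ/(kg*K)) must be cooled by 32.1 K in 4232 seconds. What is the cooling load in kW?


Q = m * cp * dT / t
Q = 3401 * 4.15 * 32.1 / 4232
Q = 107.057 kW

107.057


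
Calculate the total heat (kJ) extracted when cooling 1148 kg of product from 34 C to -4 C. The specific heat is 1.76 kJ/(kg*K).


dT = 34 - (-4) = 38 K
Q = m * cp * dT = 1148 * 1.76 * 38
Q = 76778 kJ

76778


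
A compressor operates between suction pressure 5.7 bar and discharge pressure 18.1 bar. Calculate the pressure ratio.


PR = P_high / P_low
PR = 18.1 / 5.7
PR = 3.175

3.175


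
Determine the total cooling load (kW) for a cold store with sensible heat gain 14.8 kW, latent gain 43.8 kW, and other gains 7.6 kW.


Q_total = Q_s + Q_l + Q_misc
Q_total = 14.8 + 43.8 + 7.6
Q_total = 66.2 kW

66.2


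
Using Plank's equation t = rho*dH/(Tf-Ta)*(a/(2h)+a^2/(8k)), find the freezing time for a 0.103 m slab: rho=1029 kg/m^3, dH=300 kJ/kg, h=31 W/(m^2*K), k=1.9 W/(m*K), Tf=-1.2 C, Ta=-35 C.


dT = -1.2 - (-35) = 33.8 K
term1 = a/(2h) = 0.103/(2*31) = 0.001661290323
term2 = a^2/(8k) = 0.103^2/(8*1.9) = 0.0006979605263
t = rho*dH*1000/dT * (term1 + term2)
t = 1029*300*1000/33.8 * (0.001661290323 + 0.0006979605263)
t = 21547 s

21547


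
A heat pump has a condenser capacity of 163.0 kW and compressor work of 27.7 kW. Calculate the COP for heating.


COP_hp = Q_cond / W
COP_hp = 163.0 / 27.7
COP_hp = 5.884

5.884


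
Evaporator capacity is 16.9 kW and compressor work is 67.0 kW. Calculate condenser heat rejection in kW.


Q_cond = Q_evap + W
Q_cond = 16.9 + 67.0
Q_cond = 83.9 kW

83.9


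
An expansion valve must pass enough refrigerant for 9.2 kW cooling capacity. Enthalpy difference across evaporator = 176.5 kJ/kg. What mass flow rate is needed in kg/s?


m_dot = Q / dh
m_dot = 9.2 / 176.5
m_dot = 0.0521 kg/s

0.0521


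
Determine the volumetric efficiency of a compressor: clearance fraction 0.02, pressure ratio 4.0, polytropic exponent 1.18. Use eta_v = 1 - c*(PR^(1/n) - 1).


PR^(1/n) = 4.0^(1/1.18) = 3.23757868
eta_v = 1 - 0.02 * (3.23757868 - 1)
eta_v = 0.9552

0.9552


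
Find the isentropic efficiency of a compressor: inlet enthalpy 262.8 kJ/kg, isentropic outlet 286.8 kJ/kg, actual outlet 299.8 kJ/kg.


dh_ideal = 286.8 - 262.8 = 24.0 kJ/kg
dh_actual = 299.8 - 262.8 = 37.0 kJ/kg
eta_s = dh_ideal / dh_actual = 24.0 / 37.0
eta_s = 0.6486

0.6486


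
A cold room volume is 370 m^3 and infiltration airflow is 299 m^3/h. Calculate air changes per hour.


ACH = flow / volume
ACH = 299 / 370
ACH = 0.808

0.808


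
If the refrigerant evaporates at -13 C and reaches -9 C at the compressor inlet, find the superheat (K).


Superheat = T_suction - T_evap
Superheat = -9 - (-13)
Superheat = 4 K

4


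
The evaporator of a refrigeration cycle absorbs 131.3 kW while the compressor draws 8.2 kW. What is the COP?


COP = Q_evap / W
COP = 131.3 / 8.2
COP = 16.012

16.012


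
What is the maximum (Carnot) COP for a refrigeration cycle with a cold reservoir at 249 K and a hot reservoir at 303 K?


dT = 303 - 249 = 54 K
COP_carnot = T_cold / dT = 249 / 54
COP_carnot = 4.611

4.611


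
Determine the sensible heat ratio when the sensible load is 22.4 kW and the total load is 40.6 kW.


SHR = Q_sensible / Q_total
SHR = 22.4 / 40.6
SHR = 0.552

0.552


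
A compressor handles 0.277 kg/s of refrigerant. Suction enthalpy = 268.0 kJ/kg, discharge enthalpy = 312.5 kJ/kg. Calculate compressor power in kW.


dh = 312.5 - 268.0 = 44.5 kJ/kg
W = m_dot * dh = 0.277 * 44.5 = 12.33 kW

12.33


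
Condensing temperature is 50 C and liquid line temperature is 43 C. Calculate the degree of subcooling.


Subcooling = T_cond - T_liquid
Subcooling = 50 - 43
Subcooling = 7 K

7


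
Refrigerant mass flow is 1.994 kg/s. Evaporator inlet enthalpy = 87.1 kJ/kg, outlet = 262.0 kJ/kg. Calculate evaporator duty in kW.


dh = 262.0 - 87.1 = 174.9 kJ/kg
Q_evap = m_dot * dh = 1.994 * 174.9
Q_evap = 348.75 kW

348.75


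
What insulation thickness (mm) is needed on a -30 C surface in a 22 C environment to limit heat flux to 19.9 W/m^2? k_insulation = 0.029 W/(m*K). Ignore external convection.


dT = 22 - (-30) = 52 K
thickness = k * dT / q_max * 1000
thickness = 0.029 * 52 / 19.9 * 1000
thickness = 75.8 mm

75.8


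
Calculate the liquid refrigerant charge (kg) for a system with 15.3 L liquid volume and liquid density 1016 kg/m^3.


Charge = V * rho / 1000
Charge = 15.3 * 1016 / 1000
Charge = 15.54 kg

15.54


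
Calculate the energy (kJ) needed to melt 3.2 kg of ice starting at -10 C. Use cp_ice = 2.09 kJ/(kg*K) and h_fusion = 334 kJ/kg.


Sensible heat = cp * dT = 2.09 * 10 = 20.9 kJ/kg
Total per kg = 20.9 + 334 = 354.9 kJ/kg
Q = m * total = 3.2 * 354.9
Q = 1135.7 kJ

1135.7


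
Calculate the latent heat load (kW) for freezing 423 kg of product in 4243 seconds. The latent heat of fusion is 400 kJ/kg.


Q_lat = m * h_fg / t
Q_lat = 423 * 400 / 4243
Q_lat = 39.88 kW

39.88


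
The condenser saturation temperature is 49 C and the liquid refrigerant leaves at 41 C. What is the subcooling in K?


Subcooling = T_cond - T_liquid
Subcooling = 49 - 41
Subcooling = 8 K

8


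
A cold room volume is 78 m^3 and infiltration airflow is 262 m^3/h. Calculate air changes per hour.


ACH = flow / volume
ACH = 262 / 78
ACH = 3.359

3.359


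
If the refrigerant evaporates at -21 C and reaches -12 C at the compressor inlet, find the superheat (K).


Superheat = T_suction - T_evap
Superheat = -12 - (-21)
Superheat = 9 K

9


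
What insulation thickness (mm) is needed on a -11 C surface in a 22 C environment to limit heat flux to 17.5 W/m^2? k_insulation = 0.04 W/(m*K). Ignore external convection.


dT = 22 - (-11) = 33 K
thickness = k * dT / q_max * 1000
thickness = 0.04 * 33 / 17.5 * 1000
thickness = 75.4 mm

75.4


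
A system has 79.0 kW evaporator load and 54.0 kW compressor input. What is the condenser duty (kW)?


Q_cond = Q_evap + W
Q_cond = 79.0 + 54.0
Q_cond = 133.0 kW

133.0


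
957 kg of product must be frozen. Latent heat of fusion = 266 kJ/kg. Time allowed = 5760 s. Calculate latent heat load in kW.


Q_lat = m * h_fg / t
Q_lat = 957 * 266 / 5760
Q_lat = 44.19 kW

44.19


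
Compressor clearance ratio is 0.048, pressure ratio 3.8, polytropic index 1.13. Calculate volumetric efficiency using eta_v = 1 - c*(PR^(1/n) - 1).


PR^(1/n) = 3.8^(1/1.13) = 3.25898851
eta_v = 1 - 0.048 * (3.25898851 - 1)
eta_v = 0.8916

0.8916


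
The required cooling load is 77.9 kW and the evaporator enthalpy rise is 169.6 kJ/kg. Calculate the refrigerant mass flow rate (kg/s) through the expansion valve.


m_dot = Q / dh
m_dot = 77.9 / 169.6
m_dot = 0.4593 kg/s

0.4593


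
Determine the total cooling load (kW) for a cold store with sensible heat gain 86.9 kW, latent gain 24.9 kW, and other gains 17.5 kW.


Q_total = Q_s + Q_l + Q_misc
Q_total = 86.9 + 24.9 + 17.5
Q_total = 129.3 kW

129.3


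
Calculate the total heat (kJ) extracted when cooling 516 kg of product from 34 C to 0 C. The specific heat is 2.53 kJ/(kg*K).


dT = 34 - (0) = 34 K
Q = m * cp * dT = 516 * 2.53 * 34
Q = 44386 kJ

44386


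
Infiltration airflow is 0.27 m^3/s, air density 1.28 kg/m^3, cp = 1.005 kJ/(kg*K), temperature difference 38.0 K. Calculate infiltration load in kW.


Q = V_dot * rho * cp * dT
Q = 0.27 * 1.28 * 1.005 * 38.0
Q = 13.198 kW

13.198


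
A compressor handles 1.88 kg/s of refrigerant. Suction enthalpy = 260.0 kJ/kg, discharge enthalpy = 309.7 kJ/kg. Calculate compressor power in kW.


dh = 309.7 - 260.0 = 49.7 kJ/kg
W = m_dot * dh = 1.88 * 49.7 = 93.44 kW

93.44


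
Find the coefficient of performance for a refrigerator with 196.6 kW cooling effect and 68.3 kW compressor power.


COP = Q_evap / W
COP = 196.6 / 68.3
COP = 2.878

2.878


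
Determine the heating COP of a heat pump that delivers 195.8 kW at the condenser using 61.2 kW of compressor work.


COP_hp = Q_cond / W
COP_hp = 195.8 / 61.2
COP_hp = 3.199

3.199


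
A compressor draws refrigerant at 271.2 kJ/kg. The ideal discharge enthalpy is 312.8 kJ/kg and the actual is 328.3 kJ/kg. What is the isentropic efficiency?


dh_ideal = 312.8 - 271.2 = 41.6 kJ/kg
dh_actual = 328.3 - 271.2 = 57.1 kJ/kg
eta_s = dh_ideal / dh_actual = 41.6 / 57.1
eta_s = 0.7285

0.7285


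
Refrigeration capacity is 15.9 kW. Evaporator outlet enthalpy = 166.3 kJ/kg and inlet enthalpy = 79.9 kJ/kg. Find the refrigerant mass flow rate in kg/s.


dh = 166.3 - 79.9 = 86.4 kJ/kg
m_dot = Q / dh = 15.9 / 86.4 = 0.184 kg/s

0.184


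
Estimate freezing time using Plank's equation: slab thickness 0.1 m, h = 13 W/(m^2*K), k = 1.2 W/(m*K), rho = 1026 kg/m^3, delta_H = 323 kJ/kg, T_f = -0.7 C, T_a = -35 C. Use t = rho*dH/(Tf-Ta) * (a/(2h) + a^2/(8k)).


dT = -0.7 - (-35) = 34.3 K
term1 = a/(2h) = 0.1/(2*13) = 0.003846153846
term2 = a^2/(8k) = 0.1^2/(8*1.2) = 0.001041666667
t = rho*dH*1000/dT * (term1 + term2)
t = 1026*323*1000/34.3 * (0.003846153846 + 0.001041666667)
t = 47225 s

47225


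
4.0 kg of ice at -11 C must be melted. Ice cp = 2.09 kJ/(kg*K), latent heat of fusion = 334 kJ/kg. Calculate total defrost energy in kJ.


Sensible heat = cp * dT = 2.09 * 11 = 22.99 kJ/kg
Total per kg = 22.99 + 334 = 356.99 kJ/kg
Q = m * total = 4.0 * 356.99
Q = 1428.0 kJ

1428.0


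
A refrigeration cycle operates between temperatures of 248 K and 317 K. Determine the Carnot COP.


dT = 317 - 248 = 69 K
COP_carnot = T_cold / dT = 248 / 69
COP_carnot = 3.594

3.594


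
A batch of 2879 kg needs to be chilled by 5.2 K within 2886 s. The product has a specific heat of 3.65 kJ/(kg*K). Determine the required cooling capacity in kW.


Q = m * cp * dT / t
Q = 2879 * 3.65 * 5.2 / 2886
Q = 18.934 kW

18.934


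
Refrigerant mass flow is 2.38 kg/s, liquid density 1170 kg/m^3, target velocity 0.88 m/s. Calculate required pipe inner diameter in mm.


A = m_dot / (rho * v) = 2.38 / (1170 * 0.88) = 0.002311577312 m^2
d = sqrt(4*A/pi) * 1000
d = 54.3 mm

54.3


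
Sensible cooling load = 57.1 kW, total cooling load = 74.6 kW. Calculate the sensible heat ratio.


SHR = Q_sensible / Q_total
SHR = 57.1 / 74.6
SHR = 0.765

0.765


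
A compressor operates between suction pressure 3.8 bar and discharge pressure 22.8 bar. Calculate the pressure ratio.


PR = P_high / P_low
PR = 22.8 / 3.8
PR = 6.0

6.0


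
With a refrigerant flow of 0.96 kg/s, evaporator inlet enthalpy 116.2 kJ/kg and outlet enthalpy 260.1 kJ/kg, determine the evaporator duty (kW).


dh = 260.1 - 116.2 = 143.9 kJ/kg
Q_evap = m_dot * dh = 0.96 * 143.9
Q_evap = 138.14 kW

138.14


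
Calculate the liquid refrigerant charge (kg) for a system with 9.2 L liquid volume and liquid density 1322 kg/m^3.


Charge = V * rho / 1000
Charge = 9.2 * 1322 / 1000
Charge = 12.16 kg

12.16


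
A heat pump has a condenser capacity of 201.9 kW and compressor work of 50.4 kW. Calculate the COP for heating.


COP_hp = Q_cond / W
COP_hp = 201.9 / 50.4
COP_hp = 4.006

4.006


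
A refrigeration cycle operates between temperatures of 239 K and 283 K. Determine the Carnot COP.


dT = 283 - 239 = 44 K
COP_carnot = T_cold / dT = 239 / 44
COP_carnot = 5.432

5.432


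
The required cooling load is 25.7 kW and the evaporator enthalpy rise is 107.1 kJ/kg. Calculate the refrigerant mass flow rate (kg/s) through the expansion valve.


m_dot = Q / dh
m_dot = 25.7 / 107.1
m_dot = 0.24 kg/s

0.24


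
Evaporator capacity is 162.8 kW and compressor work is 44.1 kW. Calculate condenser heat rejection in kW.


Q_cond = Q_evap + W
Q_cond = 162.8 + 44.1
Q_cond = 206.9 kW

206.9


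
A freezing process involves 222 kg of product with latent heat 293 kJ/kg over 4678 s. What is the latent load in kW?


Q_lat = m * h_fg / t
Q_lat = 222 * 293 / 4678
Q_lat = 13.9 kW

13.9


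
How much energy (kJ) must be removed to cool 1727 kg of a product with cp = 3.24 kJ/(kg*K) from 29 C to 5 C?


dT = 29 - (5) = 24 K
Q = m * cp * dT = 1727 * 3.24 * 24
Q = 134292 kJ

134292


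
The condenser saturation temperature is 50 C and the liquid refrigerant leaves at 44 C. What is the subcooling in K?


Subcooling = T_cond - T_liquid
Subcooling = 50 - 44
Subcooling = 6 K

6


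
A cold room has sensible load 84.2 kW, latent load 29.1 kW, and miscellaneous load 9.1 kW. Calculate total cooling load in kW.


Q_total = Q_s + Q_l + Q_misc
Q_total = 84.2 + 29.1 + 9.1
Q_total = 122.4 kW

122.4


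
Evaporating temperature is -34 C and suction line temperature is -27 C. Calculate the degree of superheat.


Superheat = T_suction - T_evap
Superheat = -27 - (-34)
Superheat = 7 K

7


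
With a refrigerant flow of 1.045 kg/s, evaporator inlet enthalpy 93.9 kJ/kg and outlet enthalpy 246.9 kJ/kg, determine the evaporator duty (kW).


dh = 246.9 - 93.9 = 153.0 kJ/kg
Q_evap = m_dot * dh = 1.045 * 153.0
Q_evap = 159.89 kW

159.89


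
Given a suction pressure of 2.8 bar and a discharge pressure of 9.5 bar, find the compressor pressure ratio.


PR = P_high / P_low
PR = 9.5 / 2.8
PR = 3.393

3.393


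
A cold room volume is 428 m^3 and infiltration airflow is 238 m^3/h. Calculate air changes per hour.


ACH = flow / volume
ACH = 238 / 428
ACH = 0.556

0.556


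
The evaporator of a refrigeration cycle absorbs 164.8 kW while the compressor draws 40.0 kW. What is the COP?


COP = Q_evap / W
COP = 164.8 / 40.0
COP = 4.12

4.12


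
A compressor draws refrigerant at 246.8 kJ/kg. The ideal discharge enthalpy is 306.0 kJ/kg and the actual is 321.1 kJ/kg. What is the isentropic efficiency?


dh_ideal = 306.0 - 246.8 = 59.2 kJ/kg
dh_actual = 321.1 - 246.8 = 74.3 kJ/kg
eta_s = dh_ideal / dh_actual = 59.2 / 74.3
eta_s = 0.7968

0.7968


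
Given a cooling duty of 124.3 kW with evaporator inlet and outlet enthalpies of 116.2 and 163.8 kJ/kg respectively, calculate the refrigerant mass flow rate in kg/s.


dh = 163.8 - 116.2 = 47.6 kJ/kg
m_dot = Q / dh = 124.3 / 47.6 = 2.6113 kg/s

2.6113


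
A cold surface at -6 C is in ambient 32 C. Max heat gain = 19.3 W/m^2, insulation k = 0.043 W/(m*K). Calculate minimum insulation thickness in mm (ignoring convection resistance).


dT = 32 - (-6) = 38 K
thickness = k * dT / q_max * 1000
thickness = 0.043 * 38 / 19.3 * 1000
thickness = 84.7 mm

84.7


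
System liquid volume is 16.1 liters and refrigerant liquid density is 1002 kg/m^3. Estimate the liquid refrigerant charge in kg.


Charge = V * rho / 1000
Charge = 16.1 * 1002 / 1000
Charge = 16.13 kg

16.13


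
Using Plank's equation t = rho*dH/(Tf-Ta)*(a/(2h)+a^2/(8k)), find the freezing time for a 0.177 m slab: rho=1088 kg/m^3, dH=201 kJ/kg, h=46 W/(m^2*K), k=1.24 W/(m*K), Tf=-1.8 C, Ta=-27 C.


dT = -1.8 - (-27) = 25.2 K
term1 = a/(2h) = 0.177/(2*46) = 0.001923913043
term2 = a^2/(8k) = 0.177^2/(8*1.24) = 0.003158165323
t = rho*dH*1000/dT * (term1 + term2)
t = 1088*201*1000/25.2 * (0.001923913043 + 0.003158165323)
t = 44103 s

44103


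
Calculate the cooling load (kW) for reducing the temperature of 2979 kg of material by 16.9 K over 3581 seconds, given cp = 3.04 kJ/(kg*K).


Q = m * cp * dT / t
Q = 2979 * 3.04 * 16.9 / 3581
Q = 42.739 kW

42.739


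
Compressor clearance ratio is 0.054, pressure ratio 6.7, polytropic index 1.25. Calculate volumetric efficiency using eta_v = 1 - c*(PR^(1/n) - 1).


PR^(1/n) = 6.7^(1/1.25) = 4.57994057
eta_v = 1 - 0.054 * (4.57994057 - 1)
eta_v = 0.8067

0.8067


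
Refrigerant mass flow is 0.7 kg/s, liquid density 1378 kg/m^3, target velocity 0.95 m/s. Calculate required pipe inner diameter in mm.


A = m_dot / (rho * v) = 0.7 / (1378 * 0.95) = 0.0005347185089 m^2
d = sqrt(4*A/pi) * 1000
d = 26.1 mm

26.1


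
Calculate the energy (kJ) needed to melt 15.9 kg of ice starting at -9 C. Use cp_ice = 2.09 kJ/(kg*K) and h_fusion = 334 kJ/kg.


Sensible heat = cp * dT = 2.09 * 9 = 18.81 kJ/kg
Total per kg = 18.81 + 334 = 352.81 kJ/kg
Q = m * total = 15.9 * 352.81
Q = 5609.7 kJ

5609.7


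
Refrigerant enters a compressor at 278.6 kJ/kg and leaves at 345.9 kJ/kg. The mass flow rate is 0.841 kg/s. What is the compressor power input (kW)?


dh = 345.9 - 278.6 = 67.3 kJ/kg
W = m_dot * dh = 0.841 * 67.3 = 56.6 kW

56.6


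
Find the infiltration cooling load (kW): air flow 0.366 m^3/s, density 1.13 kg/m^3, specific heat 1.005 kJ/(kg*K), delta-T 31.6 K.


Q = V_dot * rho * cp * dT
Q = 0.366 * 1.13 * 1.005 * 31.6
Q = 13.134 kW

13.134


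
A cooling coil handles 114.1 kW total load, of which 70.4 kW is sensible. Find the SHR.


SHR = Q_sensible / Q_total
SHR = 70.4 / 114.1
SHR = 0.617

0.617


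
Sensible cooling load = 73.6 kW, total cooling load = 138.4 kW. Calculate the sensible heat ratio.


SHR = Q_sensible / Q_total
SHR = 73.6 / 138.4
SHR = 0.532

0.532


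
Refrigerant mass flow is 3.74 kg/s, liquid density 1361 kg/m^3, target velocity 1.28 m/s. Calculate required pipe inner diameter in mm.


A = m_dot / (rho * v) = 3.74 / (1361 * 1.28) = 0.002146858927 m^2
d = sqrt(4*A/pi) * 1000
d = 52.3 mm

52.3


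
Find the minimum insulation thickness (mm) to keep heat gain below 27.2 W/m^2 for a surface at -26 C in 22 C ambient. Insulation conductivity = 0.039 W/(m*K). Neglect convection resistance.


dT = 22 - (-26) = 48 K
thickness = k * dT / q_max * 1000
thickness = 0.039 * 48 / 27.2 * 1000
thickness = 68.8 mm

68.8


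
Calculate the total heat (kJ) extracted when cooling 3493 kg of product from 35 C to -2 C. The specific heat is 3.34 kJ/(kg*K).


dT = 35 - (-2) = 37 K
Q = m * cp * dT = 3493 * 3.34 * 37
Q = 431665 kJ

431665


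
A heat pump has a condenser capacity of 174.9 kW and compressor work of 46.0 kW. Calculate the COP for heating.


COP_hp = Q_cond / W
COP_hp = 174.9 / 46.0
COP_hp = 3.802

3.802


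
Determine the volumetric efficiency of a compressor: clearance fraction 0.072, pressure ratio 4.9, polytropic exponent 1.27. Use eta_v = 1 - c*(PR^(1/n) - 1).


PR^(1/n) = 4.9^(1/1.27) = 3.49511508
eta_v = 1 - 0.072 * (3.49511508 - 1)
eta_v = 0.8204

0.8204


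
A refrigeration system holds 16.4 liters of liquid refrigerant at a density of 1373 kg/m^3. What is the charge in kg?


Charge = V * rho / 1000
Charge = 16.4 * 1373 / 1000
Charge = 22.52 kg

22.52


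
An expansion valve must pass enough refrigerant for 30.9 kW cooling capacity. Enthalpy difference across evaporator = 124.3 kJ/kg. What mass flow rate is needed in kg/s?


m_dot = Q / dh
m_dot = 30.9 / 124.3
m_dot = 0.2486 kg/s

0.2486


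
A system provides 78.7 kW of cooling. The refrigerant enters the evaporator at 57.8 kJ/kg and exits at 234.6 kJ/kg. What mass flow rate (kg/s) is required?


dh = 234.6 - 57.8 = 176.8 kJ/kg
m_dot = Q / dh = 78.7 / 176.8 = 0.4451 kg/s

0.4451


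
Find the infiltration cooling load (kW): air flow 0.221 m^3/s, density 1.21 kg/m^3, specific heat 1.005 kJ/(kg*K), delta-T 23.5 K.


Q = V_dot * rho * cp * dT
Q = 0.221 * 1.21 * 1.005 * 23.5
Q = 6.316 kW

6.316


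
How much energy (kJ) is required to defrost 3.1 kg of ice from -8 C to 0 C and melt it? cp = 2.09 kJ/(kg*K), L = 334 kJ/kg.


Sensible heat = cp * dT = 2.09 * 8 = 16.72 kJ/kg
Total per kg = 16.72 + 334 = 350.72 kJ/kg
Q = m * total = 3.1 * 350.72
Q = 1087.2 kJ

1087.2


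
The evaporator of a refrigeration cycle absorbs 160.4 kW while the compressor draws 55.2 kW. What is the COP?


COP = Q_evap / W
COP = 160.4 / 55.2
COP = 2.906

2.906


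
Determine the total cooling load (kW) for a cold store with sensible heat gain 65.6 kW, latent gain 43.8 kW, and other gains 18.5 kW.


Q_total = Q_s + Q_l + Q_misc
Q_total = 65.6 + 43.8 + 18.5
Q_total = 127.9 kW

127.9


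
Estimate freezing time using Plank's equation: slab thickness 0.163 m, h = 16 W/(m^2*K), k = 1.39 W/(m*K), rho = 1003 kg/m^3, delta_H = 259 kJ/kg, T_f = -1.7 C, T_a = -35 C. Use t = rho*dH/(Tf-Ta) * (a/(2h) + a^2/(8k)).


dT = -1.7 - (-35) = 33.3 K
term1 = a/(2h) = 0.163/(2*16) = 0.00509375
term2 = a^2/(8k) = 0.163^2/(8*1.39) = 0.002389298561
t = rho*dH*1000/dT * (term1 + term2)
t = 1003*259*1000/33.3 * (0.00509375 + 0.002389298561)
t = 58376 s

58376


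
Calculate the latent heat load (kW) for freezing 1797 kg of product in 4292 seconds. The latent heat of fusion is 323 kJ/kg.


Q_lat = m * h_fg / t
Q_lat = 1797 * 323 / 4292
Q_lat = 135.24 kW

135.24


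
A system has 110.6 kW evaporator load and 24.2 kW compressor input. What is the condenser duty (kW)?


Q_cond = Q_evap + W
Q_cond = 110.6 + 24.2
Q_cond = 134.8 kW

134.8


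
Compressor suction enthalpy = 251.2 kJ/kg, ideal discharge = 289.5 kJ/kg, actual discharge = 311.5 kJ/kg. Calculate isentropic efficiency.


dh_ideal = 289.5 - 251.2 = 38.3 kJ/kg
dh_actual = 311.5 - 251.2 = 60.3 kJ/kg
eta_s = dh_ideal / dh_actual = 38.3 / 60.3
eta_s = 0.6352

0.6352


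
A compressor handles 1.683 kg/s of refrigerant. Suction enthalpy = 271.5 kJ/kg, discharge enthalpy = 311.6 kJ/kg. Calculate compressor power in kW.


dh = 311.6 - 271.5 = 40.1 kJ/kg
W = m_dot * dh = 1.683 * 40.1 = 67.49 kW

67.49


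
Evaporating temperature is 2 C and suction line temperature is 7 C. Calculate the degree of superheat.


Superheat = T_suction - T_evap
Superheat = 7 - (2)
Superheat = 5 K

5


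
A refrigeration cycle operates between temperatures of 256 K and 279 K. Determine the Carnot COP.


dT = 279 - 256 = 23 K
COP_carnot = T_cold / dT = 256 / 23
COP_carnot = 11.13

11.13


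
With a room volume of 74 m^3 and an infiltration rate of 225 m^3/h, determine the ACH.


ACH = flow / volume
ACH = 225 / 74
ACH = 3.041

3.041


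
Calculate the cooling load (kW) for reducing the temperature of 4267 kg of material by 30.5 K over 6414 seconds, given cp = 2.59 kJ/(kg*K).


Q = m * cp * dT / t
Q = 4267 * 2.59 * 30.5 / 6414
Q = 52.552 kW

52.552


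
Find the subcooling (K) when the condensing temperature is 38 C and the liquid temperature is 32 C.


Subcooling = T_cond - T_liquid
Subcooling = 38 - 32
Subcooling = 6 K

6


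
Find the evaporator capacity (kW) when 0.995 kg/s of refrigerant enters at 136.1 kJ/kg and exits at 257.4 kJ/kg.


dh = 257.4 - 136.1 = 121.3 kJ/kg
Q_evap = m_dot * dh = 0.995 * 121.3
Q_evap = 120.69 kW

120.69


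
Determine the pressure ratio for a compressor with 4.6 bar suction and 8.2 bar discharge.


PR = P_high / P_low
PR = 8.2 / 4.6
PR = 1.783

1.783


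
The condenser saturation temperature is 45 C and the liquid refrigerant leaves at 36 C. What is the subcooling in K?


Subcooling = T_cond - T_liquid
Subcooling = 45 - 36
Subcooling = 9 K

9


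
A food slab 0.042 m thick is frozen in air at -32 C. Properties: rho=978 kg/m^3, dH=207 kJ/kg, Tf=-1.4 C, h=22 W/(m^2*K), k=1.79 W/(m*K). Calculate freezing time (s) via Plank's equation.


dT = -1.4 - (-32) = 30.6 K
term1 = a/(2h) = 0.042/(2*22) = 0.0009545454545
term2 = a^2/(8k) = 0.042^2/(8*1.79) = 0.0001231843575
t = rho*dH*1000/dT * (term1 + term2)
t = 978*207*1000/30.6 * (0.0009545454545 + 0.0001231843575)
t = 7130 s

7130


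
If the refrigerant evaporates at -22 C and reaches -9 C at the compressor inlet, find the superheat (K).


Superheat = T_suction - T_evap
Superheat = -9 - (-22)
Superheat = 13 K

13


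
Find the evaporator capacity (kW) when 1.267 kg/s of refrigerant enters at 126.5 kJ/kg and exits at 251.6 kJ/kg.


dh = 251.6 - 126.5 = 125.1 kJ/kg
Q_evap = m_dot * dh = 1.267 * 125.1
Q_evap = 158.5 kW

158.5


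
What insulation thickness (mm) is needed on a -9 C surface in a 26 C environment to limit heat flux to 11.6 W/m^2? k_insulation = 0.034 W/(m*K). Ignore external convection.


dT = 26 - (-9) = 35 K
thickness = k * dT / q_max * 1000
thickness = 0.034 * 35 / 11.6 * 1000
thickness = 102.6 mm

102.6


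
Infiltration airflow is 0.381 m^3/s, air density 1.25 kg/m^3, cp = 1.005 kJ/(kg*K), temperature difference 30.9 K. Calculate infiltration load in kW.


Q = V_dot * rho * cp * dT
Q = 0.381 * 1.25 * 1.005 * 30.9
Q = 14.79 kW

14.79


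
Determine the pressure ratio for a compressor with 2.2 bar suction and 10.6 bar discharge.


PR = P_high / P_low
PR = 10.6 / 2.2
PR = 4.818

4.818


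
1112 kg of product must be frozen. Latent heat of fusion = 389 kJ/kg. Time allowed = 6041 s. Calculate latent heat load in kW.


Q_lat = m * h_fg / t
Q_lat = 1112 * 389 / 6041
Q_lat = 71.61 kW

71.61


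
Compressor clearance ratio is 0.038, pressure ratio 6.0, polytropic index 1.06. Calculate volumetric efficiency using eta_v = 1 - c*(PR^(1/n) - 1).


PR^(1/n) = 6.0^(1/1.06) = 5.42131888
eta_v = 1 - 0.038 * (5.42131888 - 1)
eta_v = 0.832

0.832


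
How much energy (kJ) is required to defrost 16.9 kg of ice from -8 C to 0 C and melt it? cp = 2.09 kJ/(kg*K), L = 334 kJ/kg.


Sensible heat = cp * dT = 2.09 * 8 = 16.72 kJ/kg
Total per kg = 16.72 + 334 = 350.72 kJ/kg
Q = m * total = 16.9 * 350.72
Q = 5927.2 kJ

5927.2


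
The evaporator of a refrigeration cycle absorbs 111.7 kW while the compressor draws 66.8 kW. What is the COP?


COP = Q_evap / W
COP = 111.7 / 66.8
COP = 1.672

1.672


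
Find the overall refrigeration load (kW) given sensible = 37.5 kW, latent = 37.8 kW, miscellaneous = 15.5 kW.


Q_total = Q_s + Q_l + Q_misc
Q_total = 37.5 + 37.8 + 15.5
Q_total = 90.8 kW

90.8


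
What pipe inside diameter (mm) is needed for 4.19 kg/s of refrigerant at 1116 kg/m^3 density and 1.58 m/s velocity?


A = m_dot / (rho * v) = 4.19 / (1116 * 1.58) = 0.002376253346 m^2
d = sqrt(4*A/pi) * 1000
d = 55.0 mm

55.0


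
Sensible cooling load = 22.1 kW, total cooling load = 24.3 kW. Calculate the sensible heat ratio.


SHR = Q_sensible / Q_total
SHR = 22.1 / 24.3
SHR = 0.909

0.909


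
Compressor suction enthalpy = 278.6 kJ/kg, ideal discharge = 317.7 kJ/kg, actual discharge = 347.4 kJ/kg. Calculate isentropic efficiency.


dh_ideal = 317.7 - 278.6 = 39.1 kJ/kg
dh_actual = 347.4 - 278.6 = 68.8 kJ/kg
eta_s = dh_ideal / dh_actual = 39.1 / 68.8
eta_s = 0.5683

0.5683


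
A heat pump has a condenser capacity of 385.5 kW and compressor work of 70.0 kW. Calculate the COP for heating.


COP_hp = Q_cond / W
COP_hp = 385.5 / 70.0
COP_hp = 5.507

5.507


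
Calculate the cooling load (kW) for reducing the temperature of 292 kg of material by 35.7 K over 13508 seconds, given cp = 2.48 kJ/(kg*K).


Q = m * cp * dT / t
Q = 292 * 2.48 * 35.7 / 13508
Q = 1.914 kW

1.914


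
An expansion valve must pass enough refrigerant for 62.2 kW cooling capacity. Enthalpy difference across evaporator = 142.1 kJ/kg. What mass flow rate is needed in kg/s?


m_dot = Q / dh
m_dot = 62.2 / 142.1
m_dot = 0.4377 kg/s

0.4377


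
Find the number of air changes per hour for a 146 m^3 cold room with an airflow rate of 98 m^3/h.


ACH = flow / volume
ACH = 98 / 146
ACH = 0.671

0.671


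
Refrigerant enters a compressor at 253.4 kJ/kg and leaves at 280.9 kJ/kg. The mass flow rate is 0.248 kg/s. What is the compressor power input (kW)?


dh = 280.9 - 253.4 = 27.5 kJ/kg
W = m_dot * dh = 0.248 * 27.5 = 6.82 kW

6.82
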